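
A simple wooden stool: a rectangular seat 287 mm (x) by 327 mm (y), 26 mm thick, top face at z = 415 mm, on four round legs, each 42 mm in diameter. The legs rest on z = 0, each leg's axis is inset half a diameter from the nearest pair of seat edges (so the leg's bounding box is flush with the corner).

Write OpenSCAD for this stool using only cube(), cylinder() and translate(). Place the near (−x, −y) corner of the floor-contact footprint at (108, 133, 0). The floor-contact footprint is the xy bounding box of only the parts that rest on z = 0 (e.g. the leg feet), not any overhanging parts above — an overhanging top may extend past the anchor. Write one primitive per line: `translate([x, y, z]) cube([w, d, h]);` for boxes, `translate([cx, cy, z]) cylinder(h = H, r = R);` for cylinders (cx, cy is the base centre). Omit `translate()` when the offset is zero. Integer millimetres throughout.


// leg_h = 415 - 26 = 389
translate([108, 133, 389]) cube([287, 327, 26]);
translate([129, 154, 0]) cylinder(h = 389, r = 21);
translate([374, 154, 0]) cylinder(h = 389, r = 21);
translate([129, 439, 0]) cylinder(h = 389, r = 21);
translate([374, 439, 0]) cylinder(h = 389, r = 21);


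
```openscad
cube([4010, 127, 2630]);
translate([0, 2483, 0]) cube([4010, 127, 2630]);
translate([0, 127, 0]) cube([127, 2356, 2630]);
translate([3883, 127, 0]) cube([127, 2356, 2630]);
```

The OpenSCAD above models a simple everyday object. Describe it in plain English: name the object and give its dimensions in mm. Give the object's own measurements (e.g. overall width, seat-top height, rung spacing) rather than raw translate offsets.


The wall frame of a small rectangular building: four walls, each 2630 mm tall and 127 mm thick, enclosing a footprint 4010 mm (x) by 2610 mm (y) outside-to-outside, with no floor or roof. The front and back walls (the −y and +y sides) span the full width; the two side walls fit between them.


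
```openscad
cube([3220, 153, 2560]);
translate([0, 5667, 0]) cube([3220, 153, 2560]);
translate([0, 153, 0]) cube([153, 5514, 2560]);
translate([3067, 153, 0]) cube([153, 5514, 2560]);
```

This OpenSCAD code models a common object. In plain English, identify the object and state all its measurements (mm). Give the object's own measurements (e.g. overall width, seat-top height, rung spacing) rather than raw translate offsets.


The wall frame of a small rectangular building: four walls, each 2560 mm tall and 153 mm thick, enclosing a footprint 3220 mm (x) by 5820 mm (y) outside-to-outside, with no floor or roof. The front and back walls (the −y and +y sides) span the full width; the two side walls fit between them.


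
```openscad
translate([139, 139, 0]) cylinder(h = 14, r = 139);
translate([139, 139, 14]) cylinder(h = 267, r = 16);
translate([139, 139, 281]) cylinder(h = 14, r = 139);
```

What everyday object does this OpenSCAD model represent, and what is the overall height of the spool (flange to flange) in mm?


A spool. The overall height is 295 mm.

Three coaxial cylinders, large–small–large — a spool. Two 14 mm flanges and a 267 mm core give 14 + 267 + 14 = 295 mm.


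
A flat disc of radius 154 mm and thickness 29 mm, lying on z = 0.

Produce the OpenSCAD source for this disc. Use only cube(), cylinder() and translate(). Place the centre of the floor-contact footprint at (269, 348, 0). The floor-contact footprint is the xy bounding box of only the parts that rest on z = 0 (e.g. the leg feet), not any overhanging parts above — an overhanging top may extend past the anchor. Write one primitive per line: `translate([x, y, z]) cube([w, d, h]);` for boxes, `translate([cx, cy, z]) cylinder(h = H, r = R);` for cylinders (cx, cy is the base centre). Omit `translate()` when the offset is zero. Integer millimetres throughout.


translate([269, 348, 0]) cylinder(h = 29, r = 154);


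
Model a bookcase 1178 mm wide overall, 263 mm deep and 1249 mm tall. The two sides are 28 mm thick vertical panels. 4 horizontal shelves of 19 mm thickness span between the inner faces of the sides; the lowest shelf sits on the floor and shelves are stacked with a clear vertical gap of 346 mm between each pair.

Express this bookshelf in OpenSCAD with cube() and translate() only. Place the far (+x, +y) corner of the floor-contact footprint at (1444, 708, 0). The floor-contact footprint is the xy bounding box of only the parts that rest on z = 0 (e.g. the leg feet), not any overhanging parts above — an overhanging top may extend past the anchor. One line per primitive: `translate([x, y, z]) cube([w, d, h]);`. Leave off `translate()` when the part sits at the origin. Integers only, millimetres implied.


translate([266, 445, 0]) cube([28, 263, 1249]);
translate([1416, 445, 0]) cube([28, 263, 1249]);
translate([294, 445, 0]) cube([1122, 263, 19]);
translate([294, 445, 365]) cube([1122, 263, 19]);
translate([294, 445, 730]) cube([1122, 263, 19]);
translate([294, 445, 1095]) cube([1122, 263, 19]);


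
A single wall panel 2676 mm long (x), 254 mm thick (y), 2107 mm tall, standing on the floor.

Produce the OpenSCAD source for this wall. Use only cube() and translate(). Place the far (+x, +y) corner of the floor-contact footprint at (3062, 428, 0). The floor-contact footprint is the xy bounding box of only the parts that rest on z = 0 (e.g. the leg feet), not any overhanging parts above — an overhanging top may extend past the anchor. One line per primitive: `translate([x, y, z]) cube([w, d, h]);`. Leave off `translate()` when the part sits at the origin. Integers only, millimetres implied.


translate([386, 174, 0]) cube([2676, 254, 2107]);


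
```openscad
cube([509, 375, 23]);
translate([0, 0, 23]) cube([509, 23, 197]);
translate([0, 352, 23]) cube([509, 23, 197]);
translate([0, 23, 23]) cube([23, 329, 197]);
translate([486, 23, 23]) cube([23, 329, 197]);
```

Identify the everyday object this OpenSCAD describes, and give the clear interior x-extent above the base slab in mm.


An open box. The internal width is 463 mm.

A 509×375 base slab with four walls standing on it — an open box. The base is 509 mm wide and the walls are 23 mm thick, so the internal width is 509 − 2 × 23 = 463 mm.


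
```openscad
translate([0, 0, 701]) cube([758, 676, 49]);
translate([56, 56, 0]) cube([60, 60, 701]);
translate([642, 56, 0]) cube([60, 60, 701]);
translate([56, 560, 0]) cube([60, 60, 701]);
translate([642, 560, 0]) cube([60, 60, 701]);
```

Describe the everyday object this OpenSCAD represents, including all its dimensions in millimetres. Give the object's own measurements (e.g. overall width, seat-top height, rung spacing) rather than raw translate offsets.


A rectangular dining table. The top is 758×676×49 mm with its upper surface at z = 750 mm. It stands on four 60×60 mm square legs, each inset 56 mm from the nearest pair of top edges, running from the floor to the underside of the top.


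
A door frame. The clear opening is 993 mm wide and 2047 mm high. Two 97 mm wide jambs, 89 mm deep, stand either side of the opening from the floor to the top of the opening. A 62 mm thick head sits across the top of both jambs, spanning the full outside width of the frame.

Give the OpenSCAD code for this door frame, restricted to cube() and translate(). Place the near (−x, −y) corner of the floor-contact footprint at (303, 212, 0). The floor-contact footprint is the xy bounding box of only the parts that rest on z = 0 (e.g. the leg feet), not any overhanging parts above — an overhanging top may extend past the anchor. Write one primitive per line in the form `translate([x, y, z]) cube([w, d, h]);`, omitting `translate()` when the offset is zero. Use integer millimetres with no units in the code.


translate([303, 212, 0]) cube([97, 89, 2047]);
translate([1393, 212, 0]) cube([97, 89, 2047]);
translate([303, 212, 2047]) cube([1187, 89, 62]);


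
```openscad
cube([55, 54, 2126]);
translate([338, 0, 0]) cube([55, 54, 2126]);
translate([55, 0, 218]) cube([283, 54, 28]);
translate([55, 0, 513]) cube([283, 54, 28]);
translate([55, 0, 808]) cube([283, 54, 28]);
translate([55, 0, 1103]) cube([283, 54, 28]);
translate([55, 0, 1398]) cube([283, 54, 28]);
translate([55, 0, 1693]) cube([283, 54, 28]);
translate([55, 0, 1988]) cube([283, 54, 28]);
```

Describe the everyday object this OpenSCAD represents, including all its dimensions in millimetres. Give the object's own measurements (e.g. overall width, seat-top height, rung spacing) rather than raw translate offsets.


A straight ladder. Two 55×54 mm vertical rails, 2126 mm tall, stand 393 mm apart (outside-to-outside) with their front faces coplanar on the −y side. 7 rungs, each 54 mm deep and 28 mm tall, span between the inner faces of the rails, front faces flush with the rails. The lowest rung's underside is at z = 218 mm and rungs are spaced 295 mm apart (underside to underside).


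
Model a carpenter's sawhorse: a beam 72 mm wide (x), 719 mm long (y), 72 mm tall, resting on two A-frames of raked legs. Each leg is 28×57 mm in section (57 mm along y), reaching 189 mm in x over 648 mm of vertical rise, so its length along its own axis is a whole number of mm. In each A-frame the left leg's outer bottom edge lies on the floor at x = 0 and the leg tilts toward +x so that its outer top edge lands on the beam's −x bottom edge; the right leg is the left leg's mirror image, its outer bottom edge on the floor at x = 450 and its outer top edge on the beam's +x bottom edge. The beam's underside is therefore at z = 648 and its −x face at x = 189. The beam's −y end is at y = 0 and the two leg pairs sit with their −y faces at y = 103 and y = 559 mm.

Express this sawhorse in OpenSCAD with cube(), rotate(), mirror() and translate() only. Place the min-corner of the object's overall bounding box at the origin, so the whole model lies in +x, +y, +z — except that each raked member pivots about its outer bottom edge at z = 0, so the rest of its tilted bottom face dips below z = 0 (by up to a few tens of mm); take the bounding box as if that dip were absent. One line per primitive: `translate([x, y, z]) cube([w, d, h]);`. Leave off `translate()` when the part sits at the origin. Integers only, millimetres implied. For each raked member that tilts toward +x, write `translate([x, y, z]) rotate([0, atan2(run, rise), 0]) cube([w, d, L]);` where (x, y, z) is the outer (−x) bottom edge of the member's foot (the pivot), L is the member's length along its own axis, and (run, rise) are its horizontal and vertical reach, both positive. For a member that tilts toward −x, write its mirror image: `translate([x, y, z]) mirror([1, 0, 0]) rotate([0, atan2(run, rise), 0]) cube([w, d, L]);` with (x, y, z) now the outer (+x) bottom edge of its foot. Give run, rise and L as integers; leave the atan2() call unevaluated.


// leg length = √(189² + 648²) = 675
// right-leg outer foot x = 2·189 + 72 = 450
// beam min-corner = (189, 0, 648)
translate([189, 0, 648]) cube([72, 719, 72]);
translate([0, 103, 0]) rotate([0, atan2(189, 648), 0]) cube([28, 57, 675]);
translate([450, 103, 0]) mirror([1, 0, 0]) rotate([0, atan2(189, 648), 0]) cube([28, 57, 675]);
translate([0, 559, 0]) rotate([0, atan2(189, 648), 0]) cube([28, 57, 675]);
translate([450, 559, 0]) mirror([1, 0, 0]) rotate([0, atan2(189, 648), 0]) cube([28, 57, 675]);


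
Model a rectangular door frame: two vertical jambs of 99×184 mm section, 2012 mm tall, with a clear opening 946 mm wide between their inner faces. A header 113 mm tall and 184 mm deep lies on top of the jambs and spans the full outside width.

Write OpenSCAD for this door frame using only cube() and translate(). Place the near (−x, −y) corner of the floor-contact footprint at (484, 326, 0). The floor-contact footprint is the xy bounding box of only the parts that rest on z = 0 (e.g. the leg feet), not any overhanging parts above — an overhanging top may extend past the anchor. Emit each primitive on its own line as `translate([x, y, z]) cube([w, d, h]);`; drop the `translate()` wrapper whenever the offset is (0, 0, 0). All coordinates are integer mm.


translate([484, 326, 0]) cube([99, 184, 2012]);
translate([1529, 326, 0]) cube([99, 184, 2012]);
translate([484, 326, 2012]) cube([1144, 184, 113]);


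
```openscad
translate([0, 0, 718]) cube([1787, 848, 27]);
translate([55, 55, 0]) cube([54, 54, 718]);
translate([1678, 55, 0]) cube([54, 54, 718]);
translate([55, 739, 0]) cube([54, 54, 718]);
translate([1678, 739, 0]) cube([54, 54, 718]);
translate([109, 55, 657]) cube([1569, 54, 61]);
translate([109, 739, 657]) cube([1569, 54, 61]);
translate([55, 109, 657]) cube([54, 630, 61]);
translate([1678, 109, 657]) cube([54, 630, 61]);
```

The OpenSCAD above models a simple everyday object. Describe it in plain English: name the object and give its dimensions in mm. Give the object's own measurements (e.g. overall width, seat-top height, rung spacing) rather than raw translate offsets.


A rectangular dining table. The top is 1787×848×27 mm with its upper surface at z = 745 mm. It stands on four 54×54 mm square legs, each inset 55 mm from the nearest pair of top edges, running from the floor to the underside of the top. Four apron rails, 54 mm thick and 61 mm tall, run between adjacent legs with their top edges flush with the underside of the top and their outer faces flush with the legs' outer faces.


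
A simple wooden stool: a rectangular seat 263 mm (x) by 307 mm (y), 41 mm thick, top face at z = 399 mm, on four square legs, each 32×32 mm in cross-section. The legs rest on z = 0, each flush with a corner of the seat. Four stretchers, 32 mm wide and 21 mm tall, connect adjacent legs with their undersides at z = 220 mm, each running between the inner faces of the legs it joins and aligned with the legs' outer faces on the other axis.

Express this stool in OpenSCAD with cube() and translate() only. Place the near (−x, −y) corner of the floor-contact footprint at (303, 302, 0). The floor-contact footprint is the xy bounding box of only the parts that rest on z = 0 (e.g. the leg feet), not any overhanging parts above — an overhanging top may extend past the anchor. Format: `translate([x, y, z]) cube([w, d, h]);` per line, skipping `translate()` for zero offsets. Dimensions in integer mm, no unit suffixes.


translate([303, 302, 358]) cube([263, 307, 41]);
translate([303, 302, 0]) cube([32, 32, 358]);
translate([534, 302, 0]) cube([32, 32, 358]);
translate([303, 577, 0]) cube([32, 32, 358]);
translate([534, 577, 0]) cube([32, 32, 358]);
translate([335, 302, 220]) cube([199, 32, 21]);
translate([335, 577, 220]) cube([199, 32, 21]);
translate([303, 334, 220]) cube([32, 243, 21]);
translate([534, 334, 220]) cube([32, 243, 21]);


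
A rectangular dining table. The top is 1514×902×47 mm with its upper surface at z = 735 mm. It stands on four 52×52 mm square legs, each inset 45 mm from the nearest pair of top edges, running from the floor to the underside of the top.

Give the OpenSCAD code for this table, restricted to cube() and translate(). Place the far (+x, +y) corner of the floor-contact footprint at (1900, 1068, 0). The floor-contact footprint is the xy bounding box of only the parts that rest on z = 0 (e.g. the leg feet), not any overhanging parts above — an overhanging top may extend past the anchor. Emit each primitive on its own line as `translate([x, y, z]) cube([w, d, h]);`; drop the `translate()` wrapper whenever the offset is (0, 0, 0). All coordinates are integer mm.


// leg_h = 735 - 47 = 688
translate([431, 211, 688]) cube([1514, 902, 47]);
translate([476, 256, 0]) cube([52, 52, 688]);
translate([1848, 256, 0]) cube([52, 52, 688]);
translate([476, 1016, 0]) cube([52, 52, 688]);
translate([1848, 1016, 0]) cube([52, 52, 688]);


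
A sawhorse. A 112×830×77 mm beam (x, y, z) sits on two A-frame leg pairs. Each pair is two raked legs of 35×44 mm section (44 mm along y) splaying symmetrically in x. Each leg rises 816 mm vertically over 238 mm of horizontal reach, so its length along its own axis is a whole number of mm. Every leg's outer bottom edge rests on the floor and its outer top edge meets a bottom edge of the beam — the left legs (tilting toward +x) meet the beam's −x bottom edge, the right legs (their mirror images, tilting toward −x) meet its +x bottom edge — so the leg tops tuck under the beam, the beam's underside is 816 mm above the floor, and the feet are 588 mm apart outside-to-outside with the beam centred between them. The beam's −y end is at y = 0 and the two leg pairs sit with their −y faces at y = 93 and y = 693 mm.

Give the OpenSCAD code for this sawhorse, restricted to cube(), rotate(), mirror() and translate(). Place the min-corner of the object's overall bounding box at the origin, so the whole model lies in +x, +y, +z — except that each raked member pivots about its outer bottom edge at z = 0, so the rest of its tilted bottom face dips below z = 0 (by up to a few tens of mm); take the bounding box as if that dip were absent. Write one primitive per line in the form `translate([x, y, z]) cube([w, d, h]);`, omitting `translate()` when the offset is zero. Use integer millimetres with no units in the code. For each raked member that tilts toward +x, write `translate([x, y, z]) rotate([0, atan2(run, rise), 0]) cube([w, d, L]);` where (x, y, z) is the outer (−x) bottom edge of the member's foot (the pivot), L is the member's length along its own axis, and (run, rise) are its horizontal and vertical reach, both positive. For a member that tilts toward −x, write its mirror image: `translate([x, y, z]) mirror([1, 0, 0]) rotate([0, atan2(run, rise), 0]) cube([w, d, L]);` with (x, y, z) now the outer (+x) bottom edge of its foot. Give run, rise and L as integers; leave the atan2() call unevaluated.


translate([238, 0, 816]) cube([112, 830, 77]);
translate([0, 93, 0]) rotate([0, atan2(238, 816), 0]) cube([35, 44, 850]);
translate([588, 93, 0]) mirror([1, 0, 0]) rotate([0, atan2(238, 816), 0]) cube([35, 44, 850]);
translate([0, 693, 0]) rotate([0, atan2(238, 816), 0]) cube([35, 44, 850]);
translate([588, 693, 0]) mirror([1, 0, 0]) rotate([0, atan2(238, 816), 0]) cube([35, 44, 850]);


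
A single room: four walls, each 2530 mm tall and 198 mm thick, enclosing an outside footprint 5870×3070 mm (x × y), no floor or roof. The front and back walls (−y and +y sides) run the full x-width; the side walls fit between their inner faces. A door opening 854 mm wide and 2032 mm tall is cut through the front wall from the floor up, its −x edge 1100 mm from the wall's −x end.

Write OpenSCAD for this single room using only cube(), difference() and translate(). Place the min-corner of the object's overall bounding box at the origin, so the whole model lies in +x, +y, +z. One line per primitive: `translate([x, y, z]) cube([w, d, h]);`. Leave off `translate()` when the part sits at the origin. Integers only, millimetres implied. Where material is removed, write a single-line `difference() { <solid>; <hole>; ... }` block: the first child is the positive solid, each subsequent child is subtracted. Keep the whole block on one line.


difference() { cube([5870, 198, 2530]); translate([1100, 0, 0]) cube([854, 198, 2032]); }
translate([0, 2872, 0]) cube([5870, 198, 2530]);
translate([0, 198, 0]) cube([198, 2674, 2530]);
translate([5672, 198, 0]) cube([198, 2674, 2530]);


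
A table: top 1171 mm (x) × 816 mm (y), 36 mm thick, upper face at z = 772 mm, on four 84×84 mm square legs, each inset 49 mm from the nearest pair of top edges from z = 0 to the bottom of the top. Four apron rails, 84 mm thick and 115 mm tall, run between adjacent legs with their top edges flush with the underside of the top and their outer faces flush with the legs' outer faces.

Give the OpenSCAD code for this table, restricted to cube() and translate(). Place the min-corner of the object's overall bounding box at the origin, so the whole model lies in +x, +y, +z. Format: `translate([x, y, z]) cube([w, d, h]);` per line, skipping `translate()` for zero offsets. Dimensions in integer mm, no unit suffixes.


// leg_h = 772 - 36 = 736
// apron z = 736 - 115 = 621
translate([0, 0, 736]) cube([1171, 816, 36]);
translate([49, 49, 0]) cube([84, 84, 736]);
translate([1038, 49, 0]) cube([84, 84, 736]);
translate([49, 683, 0]) cube([84, 84, 736]);
translate([1038, 683, 0]) cube([84, 84, 736]);
translate([133, 49, 621]) cube([905, 84, 115]);
translate([133, 683, 621]) cube([905, 84, 115]);
translate([49, 133, 621]) cube([84, 550, 115]);
translate([1038, 133, 621]) cube([84, 550, 115]);


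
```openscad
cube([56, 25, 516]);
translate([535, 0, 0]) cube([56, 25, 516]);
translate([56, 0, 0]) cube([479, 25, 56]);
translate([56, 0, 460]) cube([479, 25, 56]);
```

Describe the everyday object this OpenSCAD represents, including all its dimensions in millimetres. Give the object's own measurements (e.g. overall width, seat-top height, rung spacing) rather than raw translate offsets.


A rectangular picture frame lying in the x–z plane (depth along y). The opening is 479 mm wide (x) by 404 mm tall (z), surrounded by a border 56 mm wide on all four sides. The frame is 25 mm deep and is made of two full-height vertical stiles with two horizontal rails fitted between them.


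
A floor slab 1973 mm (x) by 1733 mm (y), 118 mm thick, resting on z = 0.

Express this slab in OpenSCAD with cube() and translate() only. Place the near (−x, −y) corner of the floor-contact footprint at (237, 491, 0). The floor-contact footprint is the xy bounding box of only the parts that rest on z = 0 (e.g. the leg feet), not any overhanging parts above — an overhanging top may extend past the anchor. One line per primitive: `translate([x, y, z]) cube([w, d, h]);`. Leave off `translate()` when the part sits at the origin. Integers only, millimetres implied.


translate([237, 491, 0]) cube([1973, 1733, 118]);


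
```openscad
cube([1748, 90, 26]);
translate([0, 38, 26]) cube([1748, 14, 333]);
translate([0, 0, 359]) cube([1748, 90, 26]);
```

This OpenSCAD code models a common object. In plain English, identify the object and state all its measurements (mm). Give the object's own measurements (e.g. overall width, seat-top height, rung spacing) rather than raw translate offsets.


An I-beam lying along x, 1748 mm long. Overall section height 385 mm. Two flanges 90 mm wide (y) and 26 mm thick, one on the floor and one at the top; a web 14 mm thick runs between them, centred on the flange width.


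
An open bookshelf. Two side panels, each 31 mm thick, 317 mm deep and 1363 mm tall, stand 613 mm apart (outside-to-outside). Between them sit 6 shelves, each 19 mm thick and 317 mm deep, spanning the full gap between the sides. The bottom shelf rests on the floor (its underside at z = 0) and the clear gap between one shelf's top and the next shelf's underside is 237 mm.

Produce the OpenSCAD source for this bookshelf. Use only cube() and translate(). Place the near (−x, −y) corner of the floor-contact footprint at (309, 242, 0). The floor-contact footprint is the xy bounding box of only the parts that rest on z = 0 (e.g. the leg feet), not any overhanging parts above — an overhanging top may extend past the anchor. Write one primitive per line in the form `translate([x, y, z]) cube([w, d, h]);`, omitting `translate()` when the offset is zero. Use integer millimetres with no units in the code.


translate([309, 242, 0]) cube([31, 317, 1363]);
translate([891, 242, 0]) cube([31, 317, 1363]);
translate([340, 242, 0]) cube([551, 317, 19]);
translate([340, 242, 256]) cube([551, 317, 19]);
translate([340, 242, 512]) cube([551, 317, 19]);
translate([340, 242, 768]) cube([551, 317, 19]);
translate([340, 242, 1024]) cube([551, 317, 19]);
translate([340, 242, 1280]) cube([551, 317, 19]);


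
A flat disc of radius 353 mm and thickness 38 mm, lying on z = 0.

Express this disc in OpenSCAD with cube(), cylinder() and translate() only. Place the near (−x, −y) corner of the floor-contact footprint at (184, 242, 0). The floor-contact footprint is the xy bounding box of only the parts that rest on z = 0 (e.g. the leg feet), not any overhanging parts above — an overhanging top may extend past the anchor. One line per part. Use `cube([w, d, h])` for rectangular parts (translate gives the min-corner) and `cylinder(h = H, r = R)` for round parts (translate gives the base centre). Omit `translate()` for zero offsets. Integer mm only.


translate([537, 595, 0]) cylinder(h = 38, r = 353);


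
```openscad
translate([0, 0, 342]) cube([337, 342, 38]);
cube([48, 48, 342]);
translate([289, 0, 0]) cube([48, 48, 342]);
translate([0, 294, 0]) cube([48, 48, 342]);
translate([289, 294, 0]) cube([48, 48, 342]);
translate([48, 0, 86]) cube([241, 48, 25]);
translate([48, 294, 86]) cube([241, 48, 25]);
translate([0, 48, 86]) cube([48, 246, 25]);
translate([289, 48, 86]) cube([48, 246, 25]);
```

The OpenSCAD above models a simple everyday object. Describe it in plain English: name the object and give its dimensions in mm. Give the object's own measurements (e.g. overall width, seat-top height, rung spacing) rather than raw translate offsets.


A four-legged stool. The seat is a 337×342×38 mm slab whose top surface is at z = 380 mm; four square legs, each 48×48 mm in cross-section, run from the floor (z = 0) to the underside of the seat, each flush with a corner of the seat. Four stretchers, 48 mm wide and 25 mm tall, connect adjacent legs with their undersides at z = 86 mm, each running between the inner faces of the legs it joins and aligned with the legs' outer faces on the other axis.


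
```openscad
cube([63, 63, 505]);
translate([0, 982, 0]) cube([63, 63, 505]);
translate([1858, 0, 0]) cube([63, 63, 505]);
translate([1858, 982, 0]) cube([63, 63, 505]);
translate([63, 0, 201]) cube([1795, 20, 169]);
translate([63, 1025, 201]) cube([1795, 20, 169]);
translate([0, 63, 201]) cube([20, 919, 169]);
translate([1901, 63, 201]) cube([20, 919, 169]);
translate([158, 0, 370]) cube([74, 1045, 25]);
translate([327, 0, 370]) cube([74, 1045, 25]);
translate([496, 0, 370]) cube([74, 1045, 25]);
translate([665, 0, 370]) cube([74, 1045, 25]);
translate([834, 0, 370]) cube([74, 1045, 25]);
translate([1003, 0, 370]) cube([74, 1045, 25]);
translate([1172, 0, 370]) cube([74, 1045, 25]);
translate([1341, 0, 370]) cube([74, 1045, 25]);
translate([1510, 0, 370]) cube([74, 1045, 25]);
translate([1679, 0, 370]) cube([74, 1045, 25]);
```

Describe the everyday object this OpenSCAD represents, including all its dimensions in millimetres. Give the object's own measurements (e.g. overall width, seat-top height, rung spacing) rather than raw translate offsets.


A bed frame 1921 mm long (x) by 1045 mm wide (y). Four 63×63 mm corner posts, 505 mm tall, at the corners of the footprint. Four rails of 20 mm thickness and 169 mm height run between adjacent posts with their undersides at z = 201 mm, their outer faces flush with the outside of the frame (the two x-running rails run between the posts' inner faces; the two y-running rails run between the posts' inner faces). 10 slats, each 74 mm wide (x) and 25 mm thick, lie across the top of the two x-running rails, running the full 1045 mm width of the frame in y; along x they sit between the end posts with a 95 mm gap after the −x posts and between neighbouring slats, leaving 105 mm before the +x posts.


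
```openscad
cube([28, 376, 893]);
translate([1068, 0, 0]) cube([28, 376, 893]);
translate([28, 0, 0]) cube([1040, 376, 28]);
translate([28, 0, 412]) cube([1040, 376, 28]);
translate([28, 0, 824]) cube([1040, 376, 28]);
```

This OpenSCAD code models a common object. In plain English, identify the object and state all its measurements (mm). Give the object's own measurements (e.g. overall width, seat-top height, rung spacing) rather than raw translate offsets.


An open bookshelf. Two side panels, each 28 mm thick, 376 mm deep and 893 mm tall, stand 1096 mm apart (outside-to-outside). Between them sit 3 shelves, each 28 mm thick and 376 mm deep, spanning the full gap between the sides. The bottom shelf rests on the floor (its underside at z = 0) and the clear gap between one shelf's top and the next shelf's underside is 384 mm.


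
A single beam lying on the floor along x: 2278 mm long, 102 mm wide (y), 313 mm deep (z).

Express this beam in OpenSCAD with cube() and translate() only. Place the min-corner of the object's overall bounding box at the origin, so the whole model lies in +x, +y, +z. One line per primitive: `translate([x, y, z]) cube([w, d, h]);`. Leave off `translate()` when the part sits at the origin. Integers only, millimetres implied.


cube([2278, 102, 313]);


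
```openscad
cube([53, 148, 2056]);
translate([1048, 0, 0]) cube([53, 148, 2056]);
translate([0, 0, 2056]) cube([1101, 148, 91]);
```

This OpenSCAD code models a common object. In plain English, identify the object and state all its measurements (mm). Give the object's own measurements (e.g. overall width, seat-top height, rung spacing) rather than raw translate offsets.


A door frame. The clear opening is 995 mm wide and 2056 mm high. Two 53 mm wide jambs, 148 mm deep, stand either side of the opening from the floor to the top of the opening. A 91 mm thick head sits across the top of both jambs, spanning the full outside width of the frame.


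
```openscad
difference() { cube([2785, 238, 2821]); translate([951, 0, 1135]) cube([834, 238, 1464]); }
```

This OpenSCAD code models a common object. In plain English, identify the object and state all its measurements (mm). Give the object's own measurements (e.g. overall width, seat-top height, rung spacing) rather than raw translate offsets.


A wall 2785 mm long (x), 238 mm thick (y), 2821 mm tall, with a rectangular window opening cut through it. The opening is 834 mm wide and 1464 mm tall; its sill is at z = 1135 mm and its near (−x) edge is 951 mm from the wall's −x end. The opening passes through the full wall thickness.


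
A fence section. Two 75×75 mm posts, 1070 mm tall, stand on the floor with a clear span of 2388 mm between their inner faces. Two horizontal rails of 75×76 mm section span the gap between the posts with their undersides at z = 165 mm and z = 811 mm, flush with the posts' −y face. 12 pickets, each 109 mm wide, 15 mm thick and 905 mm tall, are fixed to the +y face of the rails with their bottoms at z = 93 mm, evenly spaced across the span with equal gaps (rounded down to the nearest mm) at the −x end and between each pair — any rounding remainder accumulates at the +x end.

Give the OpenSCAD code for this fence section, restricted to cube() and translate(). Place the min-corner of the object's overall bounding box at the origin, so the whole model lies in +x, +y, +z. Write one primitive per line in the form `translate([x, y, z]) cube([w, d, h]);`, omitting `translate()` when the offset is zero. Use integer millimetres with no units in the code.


cube([75, 75, 1070]);
translate([2463, 0, 0]) cube([75, 75, 1070]);
translate([75, 0, 165]) cube([2388, 75, 76]);
translate([75, 0, 811]) cube([2388, 75, 76]);
translate([158, 75, 93]) cube([109, 15, 905]);
translate([350, 75, 93]) cube([109, 15, 905]);
translate([542, 75, 93]) cube([109, 15, 905]);
translate([734, 75, 93]) cube([109, 15, 905]);
translate([926, 75, 93]) cube([109, 15, 905]);
translate([1118, 75, 93]) cube([109, 15, 905]);
translate([1310, 75, 93]) cube([109, 15, 905]);
translate([1502, 75, 93]) cube([109, 15, 905]);
translate([1694, 75, 93]) cube([109, 15, 905]);
translate([1886, 75, 93]) cube([109, 15, 905]);
translate([2078, 75, 93]) cube([109, 15, 905]);
translate([2270, 75, 93]) cube([109, 15, 905]);


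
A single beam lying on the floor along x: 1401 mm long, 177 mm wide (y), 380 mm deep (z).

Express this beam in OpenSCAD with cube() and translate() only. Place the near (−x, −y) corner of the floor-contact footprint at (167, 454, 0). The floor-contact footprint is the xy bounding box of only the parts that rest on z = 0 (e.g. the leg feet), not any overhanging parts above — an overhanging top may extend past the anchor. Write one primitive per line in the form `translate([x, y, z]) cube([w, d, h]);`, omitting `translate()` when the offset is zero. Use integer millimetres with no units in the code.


translate([167, 454, 0]) cube([1401, 177, 380]);


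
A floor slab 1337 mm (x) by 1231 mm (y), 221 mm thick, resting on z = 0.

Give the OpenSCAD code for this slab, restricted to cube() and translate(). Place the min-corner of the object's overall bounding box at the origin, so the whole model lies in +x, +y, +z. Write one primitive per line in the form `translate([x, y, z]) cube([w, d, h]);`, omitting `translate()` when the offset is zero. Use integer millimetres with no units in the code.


cube([1337, 1231, 221]);


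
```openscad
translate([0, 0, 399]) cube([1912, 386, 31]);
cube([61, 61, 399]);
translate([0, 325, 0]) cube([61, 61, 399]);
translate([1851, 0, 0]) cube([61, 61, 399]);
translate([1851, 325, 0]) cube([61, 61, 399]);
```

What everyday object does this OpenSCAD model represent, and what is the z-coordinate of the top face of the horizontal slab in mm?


A bench. The seat-top height is 430 mm.

A long slab on four corner posts — a bench. The slab sits at z = 399 with thickness 31, so the top is 399 + 31 = 430 mm.


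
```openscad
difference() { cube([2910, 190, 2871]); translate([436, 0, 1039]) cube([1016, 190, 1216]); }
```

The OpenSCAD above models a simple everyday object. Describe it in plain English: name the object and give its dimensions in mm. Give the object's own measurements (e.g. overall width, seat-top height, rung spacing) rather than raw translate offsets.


A wall 2910 mm long (x), 190 mm thick (y), 2871 mm tall, with a rectangular window opening cut through it. The opening is 1016 mm wide and 1216 mm tall; its sill is at z = 1039 mm and its near (−x) edge is 436 mm from the wall's −x end. The opening passes through the full wall thickness.


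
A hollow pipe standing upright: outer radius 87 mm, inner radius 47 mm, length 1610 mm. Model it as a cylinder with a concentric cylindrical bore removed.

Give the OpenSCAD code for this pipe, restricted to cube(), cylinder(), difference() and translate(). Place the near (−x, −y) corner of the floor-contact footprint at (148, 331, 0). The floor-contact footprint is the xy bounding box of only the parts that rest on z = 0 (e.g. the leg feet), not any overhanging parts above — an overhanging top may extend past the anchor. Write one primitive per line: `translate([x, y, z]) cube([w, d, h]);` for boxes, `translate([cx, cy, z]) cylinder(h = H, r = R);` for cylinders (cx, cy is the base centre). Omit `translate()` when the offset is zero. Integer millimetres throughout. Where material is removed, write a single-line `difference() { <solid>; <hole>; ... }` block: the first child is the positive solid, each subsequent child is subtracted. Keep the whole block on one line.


difference() { translate([235, 418, 0]) cylinder(h = 1610, r = 87); translate([235, 418, 0]) cylinder(h = 1610, r = 47); }


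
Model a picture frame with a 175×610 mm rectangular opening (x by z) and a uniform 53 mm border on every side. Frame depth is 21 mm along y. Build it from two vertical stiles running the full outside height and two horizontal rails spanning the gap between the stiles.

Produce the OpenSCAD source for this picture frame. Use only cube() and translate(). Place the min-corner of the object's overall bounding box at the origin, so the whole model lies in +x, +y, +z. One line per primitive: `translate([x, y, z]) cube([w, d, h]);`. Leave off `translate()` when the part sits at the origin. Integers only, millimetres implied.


cube([53, 21, 716]);
translate([228, 0, 0]) cube([53, 21, 716]);
translate([53, 0, 0]) cube([175, 21, 53]);
translate([53, 0, 663]) cube([175, 21, 53]);


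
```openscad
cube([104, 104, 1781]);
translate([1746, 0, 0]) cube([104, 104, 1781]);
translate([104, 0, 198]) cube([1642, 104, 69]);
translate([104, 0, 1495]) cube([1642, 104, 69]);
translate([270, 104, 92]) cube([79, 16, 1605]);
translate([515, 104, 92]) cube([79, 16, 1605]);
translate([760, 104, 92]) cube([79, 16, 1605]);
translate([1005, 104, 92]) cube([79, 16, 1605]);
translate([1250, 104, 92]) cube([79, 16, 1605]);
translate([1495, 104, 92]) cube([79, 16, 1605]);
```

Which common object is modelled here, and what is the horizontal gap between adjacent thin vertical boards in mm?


A fence section. The picket gap is 166 mm.

Two posts, two rails, 6 pickets — a fence section. Span 1642 mm holds 6 pickets of 79 mm with 7 equal gaps: ⌊(1642 − 6·79) / 7⌋ = 166 mm.


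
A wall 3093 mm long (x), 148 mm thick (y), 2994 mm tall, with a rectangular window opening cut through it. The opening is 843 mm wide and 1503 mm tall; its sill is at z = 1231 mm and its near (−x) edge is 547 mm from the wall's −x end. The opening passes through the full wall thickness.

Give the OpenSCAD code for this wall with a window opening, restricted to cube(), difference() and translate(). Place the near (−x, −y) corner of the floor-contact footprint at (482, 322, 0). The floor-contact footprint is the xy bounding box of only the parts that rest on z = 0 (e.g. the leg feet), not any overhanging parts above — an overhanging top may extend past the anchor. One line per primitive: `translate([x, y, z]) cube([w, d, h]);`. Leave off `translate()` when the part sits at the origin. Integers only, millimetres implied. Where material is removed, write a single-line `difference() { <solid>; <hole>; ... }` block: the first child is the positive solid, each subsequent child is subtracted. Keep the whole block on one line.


difference() { translate([482, 322, 0]) cube([3093, 148, 2994]); translate([1029, 322, 1231]) cube([843, 148, 1503]); }


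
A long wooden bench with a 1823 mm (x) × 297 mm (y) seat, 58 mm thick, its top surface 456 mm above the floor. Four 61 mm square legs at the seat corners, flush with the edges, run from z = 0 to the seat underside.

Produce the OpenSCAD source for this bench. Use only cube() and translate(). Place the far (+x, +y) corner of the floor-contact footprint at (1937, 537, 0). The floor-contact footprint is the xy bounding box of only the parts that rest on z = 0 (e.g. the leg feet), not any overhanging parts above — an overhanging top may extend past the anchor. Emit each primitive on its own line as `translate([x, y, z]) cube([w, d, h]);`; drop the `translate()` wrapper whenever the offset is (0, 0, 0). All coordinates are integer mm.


translate([114, 240, 398]) cube([1823, 297, 58]);
translate([114, 240, 0]) cube([61, 61, 398]);
translate([114, 476, 0]) cube([61, 61, 398]);
translate([1876, 240, 0]) cube([61, 61, 398]);
translate([1876, 476, 0]) cube([61, 61, 398]);


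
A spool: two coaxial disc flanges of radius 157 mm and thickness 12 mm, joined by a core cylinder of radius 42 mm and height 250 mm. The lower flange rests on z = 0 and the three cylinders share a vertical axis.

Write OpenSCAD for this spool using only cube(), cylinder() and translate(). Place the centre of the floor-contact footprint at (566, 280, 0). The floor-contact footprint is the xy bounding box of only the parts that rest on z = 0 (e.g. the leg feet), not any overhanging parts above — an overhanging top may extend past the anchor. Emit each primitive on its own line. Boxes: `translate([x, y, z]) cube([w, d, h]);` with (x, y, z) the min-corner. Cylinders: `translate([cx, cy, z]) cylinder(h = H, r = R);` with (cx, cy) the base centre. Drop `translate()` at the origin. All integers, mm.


translate([566, 280, 0]) cylinder(h = 12, r = 157);
translate([566, 280, 12]) cylinder(h = 250, r = 42);
translate([566, 280, 262]) cylinder(h = 12, r = 157);


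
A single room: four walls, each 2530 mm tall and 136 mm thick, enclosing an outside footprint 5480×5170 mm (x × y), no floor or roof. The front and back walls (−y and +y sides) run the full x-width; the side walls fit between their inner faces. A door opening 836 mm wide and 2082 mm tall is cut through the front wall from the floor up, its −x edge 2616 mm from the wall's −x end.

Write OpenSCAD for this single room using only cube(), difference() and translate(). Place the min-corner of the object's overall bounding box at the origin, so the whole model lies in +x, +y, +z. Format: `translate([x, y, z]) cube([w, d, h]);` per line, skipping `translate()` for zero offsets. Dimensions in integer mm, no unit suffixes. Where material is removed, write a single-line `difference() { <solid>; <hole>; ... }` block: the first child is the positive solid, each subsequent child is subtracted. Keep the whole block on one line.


difference() { cube([5480, 136, 2530]); translate([2616, 0, 0]) cube([836, 136, 2082]); }
translate([0, 5034, 0]) cube([5480, 136, 2530]);
translate([0, 136, 0]) cube([136, 4898, 2530]);
translate([5344, 136, 0]) cube([136, 4898, 2530]);
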